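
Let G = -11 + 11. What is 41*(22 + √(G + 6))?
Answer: 902 + 41*√6 ≈ 1002.4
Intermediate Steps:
G = 0
41*(22 + √(G + 6)) = 41*(22 + √(0 + 6)) = 41*(22 + √6) = 902 + 41*√6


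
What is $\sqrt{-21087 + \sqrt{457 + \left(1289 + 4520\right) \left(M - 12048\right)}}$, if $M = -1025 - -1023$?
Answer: $\sqrt{-21087 + i \sqrt{69997993}} \approx 28.276 + 147.94 i$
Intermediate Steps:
$M = -2$ ($M = -1025 + 1023 = -2$)
$\sqrt{-21087 + \sqrt{457 + \left(1289 + 4520\right) \left(M - 12048\right)}} = \sqrt{-21087 + \sqrt{457 + \left(1289 + 4520\right) \left(-2 - 12048\right)}} = \sqrt{-21087 + \sqrt{457 + 5809 \left(-12050\right)}} = \sqrt{-21087 + \sqrt{457 - 69998450}} = \sqrt{-21087 + \sqrt{-69997993}} = \sqrt{-21087 + i \sqrt{69997993}}$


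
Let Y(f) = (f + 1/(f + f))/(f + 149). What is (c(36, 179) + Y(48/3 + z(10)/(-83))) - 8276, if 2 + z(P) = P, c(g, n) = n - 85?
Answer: -295642278071/36133680 ≈ -8181.9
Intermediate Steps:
c(g, n) = -85 + n
z(P) = -2 + P
Y(f) = (f + 1/(2*f))/(149 + f)
(c(36, 179) + Y(48/3 + z(10)/(-83))) - 8276 = ((-85 + 179) + (1/2 + (48/3 + (-2 + 10)/(-83))**2)/((48/3 + (-2 + 10)/(-83))*(149 + (48/3 + (-2 + 10)/(-83))))) - 8276 = (94 + (1/2 + (48*(1/3) + 8*(-1/83))**2)/((48*(1/3) + 8*(-1/83))*(149 + (48*(1/3) + 8*(-1/83))))) - 8276 = (94 + (1/2 + (16 - 8/83)**2)/((16 - 8/83)*(149 + (16 - 8/83)))) - 8276 = (94 + (1/2 + (1320/83)**2)/((1320/83)*(149 + 1320/83))) - 8276 = (94 + 83*(1/2 + 1742400/6889)/(1320*(13687/83))) - 8276 = (94 + (83/1320)*(83/13687)*(3491689/13778)) - 8276 = (94 + 3491689/36133680) - 8276 = 3400057609/36133680 - 8276 = -295642278071/36133680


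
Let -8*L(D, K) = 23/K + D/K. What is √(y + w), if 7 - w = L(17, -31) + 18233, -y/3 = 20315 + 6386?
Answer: 2*I*√23623581/31 ≈ 313.57*I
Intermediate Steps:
L(D, K) = -23/(8*K) - D/(8*K) (L(D, K) = -(23/K + D/K)/8 = -23/(8*K) - D/(8*K))
y = -80103 (y = -3*(20315 + 6386) = -3*26701 = -80103)
w = -565011/31 (w = 7 - ((⅛)*(-23 - 1*17)/(-31) + 18233) = 7 - ((⅛)*(-1/31)*(-23 - 17) + 18233) = 7 - ((⅛)*(-1/31)*(-40) + 18233) = 7 - (5/31 + 18233) = 7 - 1*565228/31 = 7 - 565228/31 = -565011/31 ≈ -18226.)
√(y + w) = √(-80103 - 565011/31) = √(-3048204/31) = 2*I*√23623581/31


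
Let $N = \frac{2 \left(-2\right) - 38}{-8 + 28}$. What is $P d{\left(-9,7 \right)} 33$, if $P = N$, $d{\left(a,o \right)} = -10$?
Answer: $693$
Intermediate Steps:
$N = - \frac{21}{10}$ ($N = \frac{-4 - 38}{20} = \left(-42\right) \frac{1}{20} = - \frac{21}{10} \approx -2.1$)
$P = - \frac{21}{10} \approx -2.1$
$P d{\left(-9,7 \right)} 33 = \left(- \frac{21}{10}\right) \left(-10\right) 33 = 21 \cdot 33 = 693$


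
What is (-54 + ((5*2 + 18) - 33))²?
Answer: 3481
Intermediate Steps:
(-54 + ((5*2 + 18) - 33))² = (-54 + ((10 + 18) - 33))² = (-54 + (28 - 33))² = (-54 - 5)² = (-59)² = 3481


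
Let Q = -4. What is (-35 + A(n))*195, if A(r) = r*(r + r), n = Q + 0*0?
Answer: -585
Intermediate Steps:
n = -4 (n = -4 + 0*0 = -4 + 0 = -4)
A(r) = 2*r² (A(r) = r*(2*r) = 2*r²)
(-35 + A(n))*195 = (-35 + 2*(-4)²)*195 = (-35 + 2*16)*195 = (-35 + 32)*195 = -3*195 = -585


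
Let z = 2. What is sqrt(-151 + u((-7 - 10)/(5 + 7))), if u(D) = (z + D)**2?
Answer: I*sqrt(21695)/12 ≈ 12.274*I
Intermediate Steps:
u(D) = (2 + D)**2
sqrt(-151 + u((-7 - 10)/(5 + 7))) = sqrt(-151 + (2 + (-7 - 10)/(5 + 7))**2) = sqrt(-151 + (2 - 17/12)**2) = sqrt(-151 + (7/12)**2) = sqrt(-151 + 49/144) = sqrt(-21695/144) = I*sqrt(21695)/12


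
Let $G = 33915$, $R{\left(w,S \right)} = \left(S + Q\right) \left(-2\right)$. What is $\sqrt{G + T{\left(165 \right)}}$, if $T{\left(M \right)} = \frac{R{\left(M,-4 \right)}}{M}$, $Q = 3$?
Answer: $\frac{\sqrt{923336205}}{165} \approx 184.16$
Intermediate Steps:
$R{\left(w,S \right)} = -6 - 2 S$ ($R{\left(w,S \right)} = \left(S + 3\right) \left(-2\right) = \left(3 + S\right) \left(-2\right) = -6 - 2 S$)
$T{\left(M \right)} = \frac{2}{M}$ ($T{\left(M \right)} = \frac{-6 - -8}{M} = \frac{-6 + 8}{M} = \frac{2}{M}$)
$\sqrt{G + T{\left(165 \right)}} = \sqrt{33915 + \frac{2}{165}} = \sqrt{\frac{5595977}{165}} = \frac{\sqrt{923336205}}{165}$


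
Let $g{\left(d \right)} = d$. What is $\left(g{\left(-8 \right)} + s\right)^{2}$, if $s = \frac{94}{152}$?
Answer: $\frac{314721}{5776} \approx 54.488$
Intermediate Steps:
$s = \frac{47}{76}$ ($s = 94 \cdot \frac{1}{152} = \frac{47}{76} \approx 0.61842$)
$\left(g{\left(-8 \right)} + s\right)^{2} = \left(-8 + \frac{47}{76}\right)^{2} = \left(- \frac{561}{76}\right)^{2} = \frac{314721}{5776}$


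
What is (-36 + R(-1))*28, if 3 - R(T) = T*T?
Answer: -952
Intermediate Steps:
R(T) = 3 - T² (R(T) = 3 - T*T = 3 - T²)
(-36 + R(-1))*28 = (-36 + (3 - 1*(-1)²))*28 = (-36 + (3 - 1*1))*28 = (-36 + (3 - 1))*28 = (-36 + 2)*28 = -34*28 = -952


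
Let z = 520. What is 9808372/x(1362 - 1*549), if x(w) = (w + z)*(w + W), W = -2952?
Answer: -9808372/2851287 ≈ -3.4400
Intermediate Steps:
x(w) = (-2952 + w)*(520 + w) (x(w) = (w + 520)*(w - 2952) = (520 + w)*(-2952 + w) = (-2952 + w)*(520 + w))
9808372/x(1362 - 1*549) = 9808372/(-1535040 + (1362 - 1*549)² - 2432*(1362 - 1*549)) = 9808372/(-1535040 + (1362 - 549)² - 2432*(1362 - 549)) = 9808372/(-1535040 + 813² - 2432*813) = 9808372/(-1535040 + 660969 - 1977216) = 9808372/(-2851287) = 9808372*(-1/2851287) = -9808372/2851287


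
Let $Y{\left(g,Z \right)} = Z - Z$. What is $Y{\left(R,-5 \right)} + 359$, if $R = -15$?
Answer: $359$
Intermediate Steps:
$Y{\left(g,Z \right)} = 0$
$Y{\left(R,-5 \right)} + 359 = 0 + 359 = 359$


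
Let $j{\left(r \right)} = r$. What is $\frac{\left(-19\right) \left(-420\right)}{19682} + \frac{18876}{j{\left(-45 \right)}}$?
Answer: $- \frac{61859722}{147615} \approx -419.06$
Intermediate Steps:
$\frac{\left(-19\right) \left(-420\right)}{19682} + \frac{18876}{j{\left(-45 \right)}} = \frac{\left(-19\right) \left(-420\right)}{19682} + \frac{18876}{-45} = 7980 \cdot \frac{1}{19682} + 18876 \left(- \frac{1}{45}\right) = \frac{3990}{9841} - \frac{6292}{15} = - \frac{61859722}{147615}$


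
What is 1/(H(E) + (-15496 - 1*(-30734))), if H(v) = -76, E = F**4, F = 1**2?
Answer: 1/15162 ≈ 6.5954e-5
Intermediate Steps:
F = 1
E = 1 (E = 1**4 = 1)
1/(H(E) + (-15496 - 1*(-30734))) = 1/(-76 + (-15496 - 1*(-30734))) = 1/(-76 + (-15496 + 30734)) = 1/(-76 + 15238) = 1/15162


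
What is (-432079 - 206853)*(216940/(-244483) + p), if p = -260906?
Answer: 40755746229481416/244483 ≈ 1.6670e+11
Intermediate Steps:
(-432079 - 206853)*(216940/(-244483) + p) = (-432079 - 206853)*(216940/(-244483) - 260906) = -638932*(216940*(-1/244483) - 260906) = -638932*(-216940/244483 - 260906) = -638932*(-63787298538/244483) = 40755746229481416/244483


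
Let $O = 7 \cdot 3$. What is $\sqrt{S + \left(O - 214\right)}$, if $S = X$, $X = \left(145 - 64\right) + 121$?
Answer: $3$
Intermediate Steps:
$X = 202$ ($X = 81 + 121 = 202$)
$O = 21$
$S = 202$
$\sqrt{S + \left(O - 214\right)} = \sqrt{202 + \left(21 - 214\right)} = \sqrt{202 - 193} = \sqrt{9} = 3$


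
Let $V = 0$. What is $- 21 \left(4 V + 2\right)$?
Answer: $-42$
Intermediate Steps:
$- 21 \left(4 V + 2\right) = - 21 \left(4 \cdot 0 + 2\right) = - 21 \left(0 + 2\right) = \left(-21\right) 2 = -42$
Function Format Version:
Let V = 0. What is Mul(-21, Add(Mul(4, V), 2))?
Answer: -42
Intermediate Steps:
Mul(-21, Add(Mul(4, V), 2)) = Mul(-21, Add(Mul(4, 0), 2)) = Mul(-21, Add(0, 2)) = Mul(-21, 2) = -42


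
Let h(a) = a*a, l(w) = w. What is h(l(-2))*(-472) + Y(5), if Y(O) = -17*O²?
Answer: -2313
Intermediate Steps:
h(a) = a²
h(l(-2))*(-472) + Y(5) = (-2)²*(-472) - 17*5² = 4*(-472) - 17*25 = -1888 - 425 = -2313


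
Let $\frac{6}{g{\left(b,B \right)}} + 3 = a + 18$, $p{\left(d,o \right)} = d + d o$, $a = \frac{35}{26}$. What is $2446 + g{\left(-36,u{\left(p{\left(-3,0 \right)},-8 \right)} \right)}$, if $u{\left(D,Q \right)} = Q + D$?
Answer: $\frac{1039706}{425} \approx 2446.4$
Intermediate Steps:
$a = \frac{35}{26}$ ($a = 35 \cdot \frac{1}{26} = \frac{35}{26} \approx 1.3462$)
$u{\left(D,Q \right)} = D + Q$
$g{\left(b,B \right)} = \frac{156}{425}$ ($g{\left(b,B \right)} = \frac{6}{-3 + \left(\frac{35}{26} + 18\right)} = \frac{6}{-3 + \frac{503}{26}} = \frac{6}{\frac{425}{26}} = 6 \cdot \frac{26}{425} = \frac{156}{425}$)
$2446 + g{\left(-36,u{\left(p{\left(-3,0 \right)},-8 \right)} \right)} = 2446 + \frac{156}{425} = \frac{1039706}{425}$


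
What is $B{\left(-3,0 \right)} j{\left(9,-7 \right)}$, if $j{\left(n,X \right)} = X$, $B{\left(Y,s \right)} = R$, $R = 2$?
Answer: $-14$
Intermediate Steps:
$B{\left(Y,s \right)} = 2$
$B{\left(-3,0 \right)} j{\left(9,-7 \right)} = 2 \left(-7\right) = -14$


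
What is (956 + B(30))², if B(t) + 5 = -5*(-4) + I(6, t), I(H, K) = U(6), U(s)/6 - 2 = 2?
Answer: 990025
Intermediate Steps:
U(s) = 24 (U(s) = 12 + 6*2 = 12 + 12 = 24)
I(H, K) = 24
B(t) = 39 (B(t) = -5 + (-5*(-4) + 24) = -5 + (20 + 24) = -5 + 44 = 39)
(956 + B(30))² = (956 + 39)² = 995² = 990025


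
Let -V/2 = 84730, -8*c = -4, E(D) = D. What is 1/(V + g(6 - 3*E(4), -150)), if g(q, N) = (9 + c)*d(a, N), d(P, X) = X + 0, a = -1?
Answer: -1/170885 ≈ -5.8519e-6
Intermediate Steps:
c = ½ (c = -⅛*(-4) = ½ ≈ 0.50000)
d(P, X) = X
V = -169460 (V = -2*84730 = -169460)
g(q, N) = 19*N/2 (g(q, N) = (9 + ½)*N = 19*N/2)
1/(V + g(6 - 3*E(4), -150)) = 1/(-169460 + (19/2)*(-150)) = 1/(-169460 - 1425) = 1/(-170885) = -1/170885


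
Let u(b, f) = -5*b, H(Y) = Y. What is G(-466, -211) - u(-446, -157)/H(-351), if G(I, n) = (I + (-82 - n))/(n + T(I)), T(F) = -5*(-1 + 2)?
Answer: 823/104 ≈ 7.9135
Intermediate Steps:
T(F) = -5 (T(F) = -5*1 = -5)
G(I, n) = (-82 + I - n)/(-5 + n) (G(I, n) = (I + (-82 - n))/(n - 5) = (-82 + I - n)/(-5 + n))
G(-466, -211) - u(-446, -157)/H(-351) = (-82 - 466 - 1*(-211))/(-5 - 211) - (-5*(-446))/(-351) = (-82 - 466 + 211)/(-216) - 2230*(-1)/351 = -1/216*(-337) - 1*(-2230/351) = 337/216 + 2230/351 = 823/104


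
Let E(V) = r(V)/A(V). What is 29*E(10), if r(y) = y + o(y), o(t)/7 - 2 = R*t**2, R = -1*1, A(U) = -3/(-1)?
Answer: -19604/3 ≈ -6534.7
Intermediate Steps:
A(U) = 3 (A(U) = -3*(-1) = 3)
R = -1
o(t) = 14 - 7*t**2 (o(t) = 14 + 7*(-t**2) = 14 - 7*t**2)
r(y) = 14 + y - 7*y**2 (r(y) = y + (14 - 7*y**2) = 14 + y - 7*y**2)
E(V) = 14/3 - 7*V**2/3 + V/3 (E(V) = (14 + V - 7*V**2)/3 = (14 + V - 7*V**2)*(1/3) = 14/3 - 7*V**2/3 + V/3)
29*E(10) = 29*(14/3 - 7/3*10**2 + (1/3)*10) = 29*(14/3 - 7/3*100 + 10/3) = 29*(14/3 - 700/3 + 10/3) = 29*(-676/3) = -19604/3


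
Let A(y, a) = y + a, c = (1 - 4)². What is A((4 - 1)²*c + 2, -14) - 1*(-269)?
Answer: 338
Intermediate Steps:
c = 9 (c = (-3)² = 9)
A(y, a) = a + y
A((4 - 1)²*c + 2, -14) - 1*(-269) = (-14 + ((4 - 1)²*9 + 2)) - 1*(-269) = (-14 + (3²*9 + 2)) + 269 = (-14 + (9*9 + 2)) + 269 = (-14 + (81 + 2)) + 269 = (-14 + 83) + 269 = 69 + 269 = 338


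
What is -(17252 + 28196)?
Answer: -45448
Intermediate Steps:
-(17252 + 28196) = -1*45448 = -45448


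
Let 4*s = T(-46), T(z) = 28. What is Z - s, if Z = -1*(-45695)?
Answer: 45688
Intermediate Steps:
Z = 45695
s = 7 (s = (1/4)*28 = 7)
Z - s = 45695 - 1*7 = 45695 - 7 = 45688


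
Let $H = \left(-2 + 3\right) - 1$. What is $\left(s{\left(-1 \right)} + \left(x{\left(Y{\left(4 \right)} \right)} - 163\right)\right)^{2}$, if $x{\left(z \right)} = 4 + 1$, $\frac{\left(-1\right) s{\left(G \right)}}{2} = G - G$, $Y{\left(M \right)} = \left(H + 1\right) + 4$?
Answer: $24964$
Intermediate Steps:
$H = 0$ ($H = 1 - 1 = 0$)
$Y{\left(M \right)} = 5$ ($Y{\left(M \right)} = \left(0 + 1\right) + 4 = 1 + 4 = 5$)
$s{\left(G \right)} = 0$ ($s{\left(G \right)} = - 2 \left(G - G\right) = \left(-2\right) 0 = 0$)
$x{\left(z \right)} = 5$
$\left(s{\left(-1 \right)} + \left(x{\left(Y{\left(4 \right)} \right)} - 163\right)\right)^{2} = \left(0 + \left(5 - 163\right)\right)^{2} = \left(0 - 158\right)^{2} = \left(-158\right)^{2} = 24964$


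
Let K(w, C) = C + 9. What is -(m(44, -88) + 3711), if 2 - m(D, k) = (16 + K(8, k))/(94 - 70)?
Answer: -29725/8 ≈ -3715.6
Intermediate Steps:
K(w, C) = 9 + C
m(D, k) = 23/24 - k/24 (m(D, k) = 2 - (16 + (9 + k))/(94 - 70) = 2 - (25 + k)/24 = 2 - (25/24 + k/24) = 2 + (-25/24 - k/24) = 23/24 - k/24)
-(m(44, -88) + 3711) = -((23/24 - 1/24*(-88)) + 3711) = -((23/24 + 11/3) + 3711) = -(37/8 + 3711) = -1*29725/8 = -29725/8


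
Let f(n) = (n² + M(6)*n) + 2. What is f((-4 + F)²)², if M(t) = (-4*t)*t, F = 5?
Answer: 19881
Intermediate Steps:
M(t) = -4*t²
f(n) = 2 + n² - 144*n (f(n) = (n² + (-4*6²)*n) + 2 = (n² + (-4*36)*n) + 2 = (n² - 144*n) + 2 = 2 + n² - 144*n)
f((-4 + F)²)² = (2 + ((-4 + 5)²)² - 144*(-4 + 5)²)² = (2 + (1²)² - 144*1²)² = (2 + 1² - 144*1)² = (2 + 1 - 144)² = (-141)² = 19881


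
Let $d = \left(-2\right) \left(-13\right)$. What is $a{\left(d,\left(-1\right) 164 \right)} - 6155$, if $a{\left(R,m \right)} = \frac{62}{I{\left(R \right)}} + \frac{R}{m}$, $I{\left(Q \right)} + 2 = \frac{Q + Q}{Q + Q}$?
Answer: $- \frac{509807}{82} \approx -6217.2$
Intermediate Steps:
$d = 26$
$I{\left(Q \right)} = -1$ ($I{\left(Q \right)} = -2 + \frac{Q + Q}{Q + Q} = -2 + \frac{2 Q}{2 Q} = -2 + 2 Q \frac{1}{2 Q} = -2 + 1 = -1$)
$a{\left(R,m \right)} = -62 + \frac{R}{m}$ ($a{\left(R,m \right)} = \frac{62}{-1} + \frac{R}{m} = 62 \left(-1\right) + \frac{R}{m} = -62 + \frac{R}{m}$)
$a{\left(d,\left(-1\right) 164 \right)} - 6155 = \left(-62 + \frac{26}{\left(-1\right) 164}\right) - 6155 = \left(-62 + \frac{26}{-164}\right) - 6155 = \left(-62 + 26 \left(- \frac{1}{164}\right)\right) - 6155 = \left(-62 - \frac{13}{82}\right) - 6155 = - \frac{5097}{82} - 6155 = - \frac{509807}{82}$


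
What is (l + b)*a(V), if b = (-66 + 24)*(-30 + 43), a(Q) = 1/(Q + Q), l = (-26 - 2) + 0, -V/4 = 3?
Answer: 287/12 ≈ 23.917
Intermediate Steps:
V = -12 (V = -4*3 = -12)
l = -28 (l = -28 + 0 = -28)
a(Q) = 1/(2*Q)
b = -546 (b = -42*13 = -546)
(l + b)*a(V) = (-28 - 546)*((½)/(-12)) = -287*(-1)/12 = -574*(-1/24) = 287/12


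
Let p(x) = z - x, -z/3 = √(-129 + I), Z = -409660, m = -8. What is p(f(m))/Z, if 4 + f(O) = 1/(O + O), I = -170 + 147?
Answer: -13/1310912 + 3*I*√38/204830 ≈ -9.9168e-6 + 9.0286e-5*I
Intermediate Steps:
I = -23
f(O) = -4 + 1/(2*O) (f(O) = -4 + 1/(O + O) = -4 + 1/(2*O))
z = -6*I*√38 (z = -3*√(-129 - 23) = -6*I*√38 ≈ -36.987*I)
p(x) = -x - 6*I*√38 (p(x) = -6*I*√38 - x = -x - 6*I*√38)
p(f(m))/Z = (-(-4 + (½)/(-8)) - 6*I*√38)/(-409660) = (-(-4 + (½)*(-⅛)) - 6*I*√38)*(-1/409660) = (-(-4 - 1/16) - 6*I*√38)*(-1/409660) = (-1*(-65/16) - 6*I*√38)*(-1/409660) = (65/16 - 6*I*√38)*(-1/409660) = -13/1310912 + 3*I*√38/204830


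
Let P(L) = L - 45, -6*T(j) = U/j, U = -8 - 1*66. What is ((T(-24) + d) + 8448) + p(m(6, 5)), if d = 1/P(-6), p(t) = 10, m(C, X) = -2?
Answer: 10351939/1224 ≈ 8457.5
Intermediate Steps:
U = -74 (U = -8 - 66 = -74)
T(j) = 37/(3*j) (T(j) = -(-37)/(3*j) = 37/(3*j))
P(L) = -45 + L
d = -1/51 (d = 1/(-45 - 6) = 1/(-51) = -1/51 ≈ -0.019608)
((T(-24) + d) + 8448) + p(m(6, 5)) = (((37/3)/(-24) - 1/51) + 8448) + 10 = (((37/3)*(-1/24) - 1/51) + 8448) + 10 = ((-37/72 - 1/51) + 8448) + 10 = (-653/1224 + 8448) + 10 = 10339699/1224 + 10 = 10351939/1224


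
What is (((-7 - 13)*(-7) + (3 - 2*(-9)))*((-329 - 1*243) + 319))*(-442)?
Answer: 18003986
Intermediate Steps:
(((-7 - 13)*(-7) + (3 - 2*(-9)))*((-329 - 1*243) + 319))*(-442) = ((-20*(-7) + (3 + 18))*((-329 - 243) + 319))*(-442) = ((140 + 21)*(-572 + 319))*(-442) = (161*(-253))*(-442) = -40733*(-442) = 18003986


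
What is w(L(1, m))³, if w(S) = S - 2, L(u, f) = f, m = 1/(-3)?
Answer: -343/27 ≈ -12.704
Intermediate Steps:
m = -⅓ ≈ -0.33333
w(S) = -2 + S
w(L(1, m))³ = (-2 - ⅓)³ = (-7/3)³ = -343/27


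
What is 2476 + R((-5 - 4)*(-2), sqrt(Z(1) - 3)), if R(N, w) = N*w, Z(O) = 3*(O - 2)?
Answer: 2476 + 18*I*sqrt(6) ≈ 2476.0 + 44.091*I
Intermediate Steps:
Z(O) = -6 + 3*O (Z(O) = 3*(-2 + O) = -6 + 3*O)
2476 + R((-5 - 4)*(-2), sqrt(Z(1) - 3)) = 2476 + ((-5 - 4)*(-2))*sqrt((-6 + 3*1) - 3) = 2476 + (-9*(-2))*sqrt((-6 + 3) - 3) = 2476 + 18*sqrt(-3 - 3) = 2476 + 18*sqrt(-6) = 2476 + 18*(I*sqrt(6)) = 2476 + 18*I*sqrt(6)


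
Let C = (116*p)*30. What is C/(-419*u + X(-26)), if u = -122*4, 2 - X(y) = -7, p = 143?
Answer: 497640/204481 ≈ 2.4337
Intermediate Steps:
X(y) = 9 (X(y) = 2 - 1*(-7) = 2 + 7 = 9)
C = 497640 (C = (116*143)*30 = 16588*30 = 497640)
u = -488
C/(-419*u + X(-26)) = 497640/(-419*(-488) + 9) = 497640/(204472 + 9) = 497640/204481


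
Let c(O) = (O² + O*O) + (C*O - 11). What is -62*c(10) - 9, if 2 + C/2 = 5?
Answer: -15447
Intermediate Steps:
C = 6 (C = -4 + 2*5 = -4 + 10 = 6)
c(O) = -11 + 2*O² + 6*O (c(O) = (O² + O*O) + (6*O - 11) = (O² + O²) + (-11 + 6*O) = 2*O² + (-11 + 6*O) = -11 + 2*O² + 6*O)
-62*c(10) - 9 = -62*(-11 + 2*10² + 6*10) - 9 = -62*(-11 + 2*100 + 60) - 9 = -62*(-11 + 200 + 60) - 9 = -62*249 - 9 = -15438 - 9 = -15447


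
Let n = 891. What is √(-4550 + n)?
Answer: I*√3659 ≈ 60.49*I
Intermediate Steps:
√(-4550 + n) = √(-4550 + 891) = √(-3659) = I*√3659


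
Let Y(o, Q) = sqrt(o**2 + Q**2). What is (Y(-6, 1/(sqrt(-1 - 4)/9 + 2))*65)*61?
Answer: 11895*sqrt((1285 + 144*I*sqrt(5))/(319 + 36*I*sqrt(5))) ≈ 23869.0 - 19.838*I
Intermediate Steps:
Y(o, Q) = sqrt(Q**2 + o**2)
(Y(-6, 1/(sqrt(-1 - 4)/9 + 2))*65)*61 = (sqrt((1/(sqrt(-1 - 4)/9 + 2))**2 + (-6)**2)*65)*61 = (sqrt((1/(sqrt(-5)*(1/9) + 2))**2 + 36)*65)*61 = (sqrt((1/((I*sqrt(5))*(1/9) + 2))**2 + 36)*65)*61 = (sqrt((1/(I*sqrt(5)/9 + 2))**2 + 36)*65)*61 = (sqrt((1/(2 + I*sqrt(5)/9))**2 + 36)*65)*61 = (sqrt((2 + I*sqrt(5)/9)**(-2) + 36)*65)*61 = (sqrt(36 + (2 + I*sqrt(5)/9)**(-2))*65)*61 = (65*sqrt(36 + (2 + I*sqrt(5)/9)**(-2)))*61 = 3965*sqrt(36 + (2 + I*sqrt(5)/9)**(-2))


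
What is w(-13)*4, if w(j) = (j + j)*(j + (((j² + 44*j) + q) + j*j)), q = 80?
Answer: 17368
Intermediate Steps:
w(j) = 2*j*(80 + 2*j² + 45*j) (w(j) = (j + j)*(j + (((j² + 44*j) + 80) + j*j)) = (2*j)*(j + ((80 + j² + 44*j) + j²)) = (2*j)*(j + (80 + 2*j² + 44*j)) = (2*j)*(80 + 2*j² + 45*j) = 2*j*(80 + 2*j² + 45*j))
w(-13)*4 = (2*(-13)*(80 + 2*(-13)² + 45*(-13)))*4 = (2*(-13)*(80 + 2*169 - 585))*4 = (2*(-13)*(80 + 338 - 585))*4 = (2*(-13)*(-167))*4 = 4342*4 = 17368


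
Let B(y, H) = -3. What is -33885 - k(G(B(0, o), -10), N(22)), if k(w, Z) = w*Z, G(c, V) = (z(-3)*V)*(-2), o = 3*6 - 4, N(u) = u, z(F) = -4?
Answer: -32125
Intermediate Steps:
o = 14 (o = 18 - 4 = 14)
G(c, V) = 8*V (G(c, V) = -4*V*(-2) = 8*V)
k(w, Z) = Z*w
-33885 - k(G(B(0, o), -10), N(22)) = -33885 - 22*8*(-10) = -33885 - 22*(-80) = -33885 - 1*(-1760) = -33885 + 1760 = -32125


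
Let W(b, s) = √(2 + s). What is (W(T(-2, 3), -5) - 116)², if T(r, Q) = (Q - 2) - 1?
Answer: (116 - I*√3)² ≈ 13453.0 - 401.84*I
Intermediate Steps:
T(r, Q) = -3 + Q (T(r, Q) = (-2 + Q) - 1 = -3 + Q)
(W(T(-2, 3), -5) - 116)² = (√(2 - 5) - 116)² = (√(-3) - 116)² = (I*√3 - 116)² = (-116 + I*√3)²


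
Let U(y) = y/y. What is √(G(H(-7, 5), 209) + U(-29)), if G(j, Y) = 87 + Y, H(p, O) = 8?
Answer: 3*√33 ≈ 17.234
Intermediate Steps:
U(y) = 1
√(G(H(-7, 5), 209) + U(-29)) = √((87 + 209) + 1) = √(296 + 1) = √297 = 3*√33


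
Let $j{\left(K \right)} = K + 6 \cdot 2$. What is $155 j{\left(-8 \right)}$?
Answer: $620$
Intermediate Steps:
$j{\left(K \right)} = 12 + K$ ($j{\left(K \right)} = K + 12 = 12 + K$)
$155 j{\left(-8 \right)} = 155 \left(12 - 8\right) = 155 \cdot 4 = 620$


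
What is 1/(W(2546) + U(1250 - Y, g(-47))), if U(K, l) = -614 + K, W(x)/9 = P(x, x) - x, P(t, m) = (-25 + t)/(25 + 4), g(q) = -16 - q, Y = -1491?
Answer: -29/580134 ≈ -4.9988e-5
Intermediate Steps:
P(t, m) = -25/29 + t/29 (P(t, m) = (-25 + t)/29 = (-25 + t)*(1/29) = -25/29 + t/29)
W(x) = -225/29 - 252*x/29 (W(x) = 9*((-25/29 + x/29) - x) = 9*(-25/29 - 28*x/29) = -225/29 - 252*x/29)
1/(W(2546) + U(1250 - Y, g(-47))) = 1/((-225/29 - 252/29*2546) + (-614 + (1250 - 1*(-1491)))) = 1/((-225/29 - 641592/29) + (-614 + (1250 + 1491))) = 1/(-641817/29 + (-614 + 2741)) = 1/(-641817/29 + 2127) = 1/(-580134/29) = -29/580134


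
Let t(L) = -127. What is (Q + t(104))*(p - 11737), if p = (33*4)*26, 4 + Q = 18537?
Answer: -152861830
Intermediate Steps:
Q = 18533 (Q = -4 + 18537 = 18533)
p = 3432 (p = 132*26 = 3432)
(Q + t(104))*(p - 11737) = (18533 - 127)*(3432 - 11737) = 18406*(-8305) = -152861830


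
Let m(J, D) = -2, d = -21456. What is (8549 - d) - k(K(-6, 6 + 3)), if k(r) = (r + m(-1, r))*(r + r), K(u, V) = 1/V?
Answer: 2430439/81 ≈ 30005.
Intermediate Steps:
k(r) = 2*r*(-2 + r) (k(r) = (r - 2)*(r + r) = (-2 + r)*(2*r) = 2*r*(-2 + r))
(8549 - d) - k(K(-6, 6 + 3)) = (8549 - 1*(-21456)) - 2*(-2 + 1/(6 + 3))/(6 + 3) = (8549 + 21456) - 2*(-2 + 1/9)/9 = 30005 - 2*(-2 + 1/9)/9 = 30005 - 2*(-17)/(9*9) = 30005 - 1*(-34/81) = 30005 + 34/81 = 2430439/81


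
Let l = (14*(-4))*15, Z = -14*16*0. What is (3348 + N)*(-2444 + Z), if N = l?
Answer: -6129552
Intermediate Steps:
Z = 0 (Z = -224*0 = 0)
l = -840 (l = -56*15 = -840)
N = -840
(3348 + N)*(-2444 + Z) = (3348 - 840)*(-2444 + 0) = 2508*(-2444) = -6129552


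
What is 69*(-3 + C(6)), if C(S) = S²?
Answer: 2277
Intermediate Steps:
69*(-3 + C(6)) = 69*(-3 + 6²) = 69*(-3 + 36) = 69*33 = 2277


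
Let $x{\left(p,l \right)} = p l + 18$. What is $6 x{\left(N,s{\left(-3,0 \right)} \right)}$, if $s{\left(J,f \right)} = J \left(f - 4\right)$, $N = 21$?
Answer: $1620$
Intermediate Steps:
$s{\left(J,f \right)} = J \left(-4 + f\right)$
$x{\left(p,l \right)} = 18 + l p$ ($x{\left(p,l \right)} = l p + 18 = 18 + l p$)
$6 x{\left(N,s{\left(-3,0 \right)} \right)} = 6 \left(18 + - 3 \left(-4 + 0\right) 21\right) = 6 \left(18 + \left(-3\right) \left(-4\right) 21\right) = 6 \left(18 + 12 \cdot 21\right) = 6 \left(18 + 252\right) = 6 \cdot 270 = 1620$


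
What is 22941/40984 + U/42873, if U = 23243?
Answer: 1936140605/1757107032 ≈ 1.1019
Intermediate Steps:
22941/40984 + U/42873 = 22941/40984 + 23243/42873 = 1936140605/1757107032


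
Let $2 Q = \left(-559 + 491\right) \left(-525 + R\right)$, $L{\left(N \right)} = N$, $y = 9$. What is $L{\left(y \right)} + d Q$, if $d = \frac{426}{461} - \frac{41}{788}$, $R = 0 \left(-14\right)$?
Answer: $\frac{2828958681}{181634} \approx 15575.0$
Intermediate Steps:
$R = 0$
$Q = 17850$ ($Q = \frac{\left(-559 + 491\right) \left(-525 + 0\right)}{2} = \frac{\left(-68\right) \left(-525\right)}{2} = \frac{1}{2} \cdot 35700 = 17850$)
$d = \frac{316787}{363268}$ ($d = 426 \cdot \frac{1}{461} - \frac{41}{788} = \frac{426}{461} - \frac{41}{788} = \frac{316787}{363268} \approx 0.87205$)
$L{\left(y \right)} + d Q = 9 + \frac{316787}{363268} \cdot 17850 = 9 + \frac{2827323975}{181634} = \frac{2828958681}{181634}$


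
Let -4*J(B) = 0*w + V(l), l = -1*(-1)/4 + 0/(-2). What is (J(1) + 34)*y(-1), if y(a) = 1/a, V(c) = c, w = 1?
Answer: -543/16 ≈ -33.938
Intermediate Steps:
l = ¼ (l = 1*(¼) + 0*(-½) = ¼ + 0 = ¼ ≈ 0.25000)
J(B) = -1/16 (J(B) = -(0*1 + ¼)/4 = -(0 + ¼)/4 = -¼*¼ = -1/16)
(J(1) + 34)*y(-1) = (-1/16 + 34)/(-1) = (543/16)*(-1) = -543/16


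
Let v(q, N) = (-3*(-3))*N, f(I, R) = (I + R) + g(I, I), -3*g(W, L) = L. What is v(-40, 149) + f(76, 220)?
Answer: 4835/3 ≈ 1611.7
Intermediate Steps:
g(W, L) = -L/3
f(I, R) = R + 2*I/3 (f(I, R) = (I + R) - I/3 = R + 2*I/3)
v(q, N) = 9*N
v(-40, 149) + f(76, 220) = 9*149 + (220 + (2/3)*76) = 1341 + (220 + 152/3) = 1341 + 812/3 = 4835/3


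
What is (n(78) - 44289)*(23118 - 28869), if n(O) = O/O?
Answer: 254700288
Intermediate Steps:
n(O) = 1
(n(78) - 44289)*(23118 - 28869) = (1 - 44289)*(23118 - 28869) = -44288*(-5751) = 254700288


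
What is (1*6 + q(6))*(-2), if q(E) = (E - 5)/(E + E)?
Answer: -73/6 ≈ -12.167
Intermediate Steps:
q(E) = (-5 + E)/(2*E) (q(E) = (-5 + E)/((2*E)) = (-5 + E)*(1/(2*E)) = (-5 + E)/(2*E))
(1*6 + q(6))*(-2) = (1*6 + (½)*(-5 + 6)/6)*(-2) = (6 + (½)*(⅙)*1)*(-2) = (6 + 1/12)*(-2) = (73/12)*(-2) = -73/6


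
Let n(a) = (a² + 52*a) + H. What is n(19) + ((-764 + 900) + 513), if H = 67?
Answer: 2065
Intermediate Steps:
n(a) = 67 + a² + 52*a (n(a) = (a² + 52*a) + 67 = 67 + a² + 52*a)
n(19) + ((-764 + 900) + 513) = (67 + 19² + 52*19) + ((-764 + 900) + 513) = (67 + 361 + 988) + (136 + 513) = 1416 + 649 = 2065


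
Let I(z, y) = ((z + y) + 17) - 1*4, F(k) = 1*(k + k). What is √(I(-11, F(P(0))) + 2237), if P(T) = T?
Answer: √2239 ≈ 47.318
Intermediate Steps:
F(k) = 2*k (F(k) = 1*(2*k) = 2*k)
I(z, y) = 13 + y + z (I(z, y) = ((y + z) + 17) - 4 = (17 + y + z) - 4 = 13 + y + z)
√(I(-11, F(P(0))) + 2237) = √((13 + 2*0 - 11) + 2237) = √((13 + 0 - 11) + 2237) = √(2 + 2237) = √2239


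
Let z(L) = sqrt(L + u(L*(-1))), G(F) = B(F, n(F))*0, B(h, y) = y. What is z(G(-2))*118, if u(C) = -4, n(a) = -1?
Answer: 236*I ≈ 236.0*I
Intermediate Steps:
G(F) = 0 (G(F) = -1*0 = 0)
z(L) = sqrt(-4 + L) (z(L) = sqrt(L - 4) = sqrt(-4 + L))
z(G(-2))*118 = sqrt(-4 + 0)*118 = sqrt(-4)*118 = (2*I)*118 = 236*I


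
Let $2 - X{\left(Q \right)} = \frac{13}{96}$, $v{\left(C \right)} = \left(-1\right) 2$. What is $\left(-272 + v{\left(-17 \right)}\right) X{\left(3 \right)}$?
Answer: $- \frac{24523}{48} \approx -510.9$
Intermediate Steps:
$v{\left(C \right)} = -2$
$X{\left(Q \right)} = \frac{179}{96}$ ($X{\left(Q \right)} = 2 - \frac{13}{96} = \frac{179}{96}$)
$\left(-272 + v{\left(-17 \right)}\right) X{\left(3 \right)} = \left(-272 - 2\right) \frac{179}{96} = \left(-274\right) \frac{179}{96} = - \frac{24523}{48}$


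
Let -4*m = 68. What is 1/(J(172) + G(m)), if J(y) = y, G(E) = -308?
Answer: -1/136 ≈ -0.0073529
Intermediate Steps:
m = -17 (m = -¼*68 = -17)
1/(J(172) + G(m)) = 1/(172 - 308) = 1/(-136) = -1/136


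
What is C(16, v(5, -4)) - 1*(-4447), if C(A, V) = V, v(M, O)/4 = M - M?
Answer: 4447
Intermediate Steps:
v(M, O) = 0 (v(M, O) = 4*(M - M) = 4*0 = 0)
C(16, v(5, -4)) - 1*(-4447) = 0 - 1*(-4447) = 0 + 4447 = 4447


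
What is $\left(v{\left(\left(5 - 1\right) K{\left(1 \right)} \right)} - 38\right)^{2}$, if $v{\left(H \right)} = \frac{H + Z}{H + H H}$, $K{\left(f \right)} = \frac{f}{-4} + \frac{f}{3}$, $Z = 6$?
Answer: $\frac{9025}{16} \approx 564.06$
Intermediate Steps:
$K{\left(f \right)} = \frac{f}{12}$ ($K{\left(f \right)} = f \left(- \frac{1}{4}\right) + f \frac{1}{3} = - \frac{f}{4} + \frac{f}{3} = \frac{f}{12}$)
$v{\left(H \right)} = \frac{6 + H}{H + H^{2}}$ ($v{\left(H \right)} = \frac{H + 6}{H + H H} = \frac{6 + H}{H + H^{2}}$)
$\left(v{\left(\left(5 - 1\right) K{\left(1 \right)} \right)} - 38\right)^{2} = \left(\frac{6 + \left(5 - 1\right) \frac{1}{12} \cdot 1}{\left(5 - 1\right) \frac{1}{12} \cdot 1 \left(1 + \left(5 - 1\right) \frac{1}{12} \cdot 1\right)} - 38\right)^{2} = \left(\frac{6 + 4 \cdot \frac{1}{12}}{4 \cdot \frac{1}{12} \left(1 + 4 \cdot \frac{1}{12}\right)} - 38\right)^{2} = \left(\frac{\frac{1}{\frac{1}{3}} \left(6 + \frac{1}{3}\right)}{1 + \frac{1}{3}} - 38\right)^{2} = \left(3 \frac{1}{\frac{4}{3}} \cdot \frac{19}{3} - 38\right)^{2} = \left(3 \cdot \frac{3}{4} \cdot \frac{19}{3} - 38\right)^{2} = \left(\frac{57}{4} - 38\right)^{2} = \left(- \frac{95}{4}\right)^{2} = \frac{9025}{16}$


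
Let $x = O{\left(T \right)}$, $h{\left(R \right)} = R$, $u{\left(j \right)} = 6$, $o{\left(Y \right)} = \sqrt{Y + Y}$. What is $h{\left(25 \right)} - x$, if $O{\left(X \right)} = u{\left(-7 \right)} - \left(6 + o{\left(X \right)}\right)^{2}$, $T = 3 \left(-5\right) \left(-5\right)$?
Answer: $205 + 60 \sqrt{6} \approx 351.97$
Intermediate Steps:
$o{\left(Y \right)} = \sqrt{2} \sqrt{Y}$ ($o{\left(Y \right)} = \sqrt{2 Y} = \sqrt{2} \sqrt{Y}$)
$T = 75$ ($T = \left(-15\right) \left(-5\right) = 75$)
$O{\left(X \right)} = 6 - \left(6 + \sqrt{2} \sqrt{X}\right)^{2}$
$x = 6 - \left(6 + 5 \sqrt{6}\right)^{2}$ ($x = 6 - \left(6 + \sqrt{2} \sqrt{75}\right)^{2} = 6 - \left(6 + \sqrt{2} \cdot 5 \sqrt{3}\right)^{2} = 6 - \left(6 + 5 \sqrt{6}\right)^{2} \approx -326.97$)
$h{\left(25 \right)} - x = 25 - \left(-180 - 60 \sqrt{6}\right) = 25 + \left(180 + 60 \sqrt{6}\right) = 205 + 60 \sqrt{6}$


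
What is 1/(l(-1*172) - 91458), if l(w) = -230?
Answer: -1/91688 ≈ -1.0907e-5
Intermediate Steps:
1/(l(-1*172) - 91458) = 1/(-230 - 91458) = 1/(-91688) = -1/91688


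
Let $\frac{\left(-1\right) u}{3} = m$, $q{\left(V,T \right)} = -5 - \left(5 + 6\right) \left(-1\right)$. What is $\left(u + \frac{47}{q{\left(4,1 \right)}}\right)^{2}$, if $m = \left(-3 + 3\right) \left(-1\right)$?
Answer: $\frac{2209}{36} \approx 61.361$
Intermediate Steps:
$q{\left(V,T \right)} = 6$ ($q{\left(V,T \right)} = -5 - 11 \left(-1\right) = -5 - -11 = -5 + 11 = 6$)
$m = 0$ ($m = 0 \left(-1\right) = 0$)
$u = 0$ ($u = \left(-3\right) 0 = 0$)
$\left(u + \frac{47}{q{\left(4,1 \right)}}\right)^{2} = \left(0 + \frac{47}{6}\right)^{2} = \left(\frac{47}{6}\right)^{2} = \frac{2209}{36}$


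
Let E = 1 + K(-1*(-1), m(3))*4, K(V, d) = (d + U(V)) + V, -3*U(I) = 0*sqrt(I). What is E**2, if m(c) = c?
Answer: 289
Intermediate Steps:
U(I) = 0 (U(I) = -0*sqrt(I) = -1/3*0 = 0)
K(V, d) = V + d (K(V, d) = (d + 0) + V = d + V = V + d)
E = 17 (E = 1 + (-1*(-1) + 3)*4 = 1 + (1 + 3)*4 = 1 + 4*4 = 1 + 16 = 17)
E**2 = 17**2 = 289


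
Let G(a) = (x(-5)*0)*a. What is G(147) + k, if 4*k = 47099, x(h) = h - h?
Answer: 47099/4 ≈ 11775.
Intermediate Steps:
x(h) = 0
k = 47099/4 (k = (¼)*47099 = 47099/4 ≈ 11775.)
G(a) = 0 (G(a) = (0*0)*a = 0*a = 0)
G(147) + k = 0 + 47099/4 = 47099/4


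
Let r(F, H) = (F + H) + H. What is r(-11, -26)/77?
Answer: -9/11 ≈ -0.81818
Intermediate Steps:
r(F, H) = F + 2*H
r(-11, -26)/77 = (-11 + 2*(-26))/77 = (-11 - 52)*(1/77) = -63*1/77 = -9/11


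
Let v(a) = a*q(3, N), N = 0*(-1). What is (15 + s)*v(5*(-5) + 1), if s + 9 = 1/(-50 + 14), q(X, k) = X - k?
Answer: -430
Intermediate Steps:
N = 0
v(a) = 3*a (v(a) = a*(3 - 1*0) = a*(3 + 0) = a*3 = 3*a)
s = -325/36 (s = -9 + 1/(-50 + 14) = -9 + 1/(-36) = -9 - 1/36 = -325/36 ≈ -9.0278)
(15 + s)*v(5*(-5) + 1) = (15 - 325/36)*(3*(5*(-5) + 1)) = 215*(3*(-25 + 1))/36 = 215*(3*(-24))/36 = (215/36)*(-72) = -430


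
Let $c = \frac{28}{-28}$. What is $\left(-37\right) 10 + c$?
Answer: $-371$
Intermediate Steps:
$c = -1$ ($c = 28 \left(- \frac{1}{28}\right) = -1$)
$\left(-37\right) 10 + c = \left(-37\right) 10 - 1 = -370 - 1 = -371$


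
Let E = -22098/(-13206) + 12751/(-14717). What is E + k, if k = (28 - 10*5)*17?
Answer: -12088513998/32392117 ≈ -373.19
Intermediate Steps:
E = 26137760/32392117 (E = -22098*(-1/13206) + 12751*(-1/14717) = 3683/2201 - 12751/14717 = 26137760/32392117 ≈ 0.80692)
k = -374 (k = (28 - 50)*17 = -22*17 = -374)
E + k = 26137760/32392117 - 374 = -12088513998/32392117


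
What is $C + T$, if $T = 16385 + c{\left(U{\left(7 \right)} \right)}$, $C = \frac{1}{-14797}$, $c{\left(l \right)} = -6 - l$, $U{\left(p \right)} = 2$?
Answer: $\frac{242330468}{14797} \approx 16377.0$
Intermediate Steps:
$C = - \frac{1}{14797} \approx -6.7581 \cdot 10^{-5}$
$T = 16377$ ($T = 16385 - 8 = 16377$)
$C + T = - \frac{1}{14797} + 16377 = \frac{242330468}{14797}$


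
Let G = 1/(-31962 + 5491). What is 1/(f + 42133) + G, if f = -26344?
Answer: 10682/417950619 ≈ 2.5558e-5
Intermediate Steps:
G = -1/26471 (G = 1/(-26471) = -1/26471 ≈ -3.7777e-5)
1/(f + 42133) + G = 1/(-26344 + 42133) - 1/26471 = 1/15789 - 1/26471 = 10682/417950619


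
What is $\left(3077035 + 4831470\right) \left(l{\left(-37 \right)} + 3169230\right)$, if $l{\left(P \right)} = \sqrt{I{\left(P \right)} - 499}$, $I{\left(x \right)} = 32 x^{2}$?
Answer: $25063871301150 + 7908505 \sqrt{43309} \approx 2.5066 \cdot 10^{13}$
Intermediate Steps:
$l{\left(P \right)} = \sqrt{-499 + 32 P^{2}}$ ($l{\left(P \right)} = \sqrt{32 P^{2} - 499} = \sqrt{-499 + 32 P^{2}}$)
$\left(3077035 + 4831470\right) \left(l{\left(-37 \right)} + 3169230\right) = \left(3077035 + 4831470\right) \left(\sqrt{-499 + 32 \left(-37\right)^{2}} + 3169230\right) = 7908505 \left(\sqrt{-499 + 32 \cdot 1369} + 3169230\right) = 7908505 \left(\sqrt{-499 + 43808} + 3169230\right) = 7908505 \left(\sqrt{43309} + 3169230\right) = 7908505 \left(3169230 + \sqrt{43309}\right) = 25063871301150 + 7908505 \sqrt{43309}$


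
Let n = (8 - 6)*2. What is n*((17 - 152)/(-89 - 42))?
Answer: 540/131 ≈ 4.1221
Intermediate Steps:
n = 4 (n = 2*2 = 4)
n*((17 - 152)/(-89 - 42)) = 4*((17 - 152)/(-89 - 42)) = 4*(-135/(-131)) = 4*(-135*(-1/131)) = 4*(135/131) = 540/131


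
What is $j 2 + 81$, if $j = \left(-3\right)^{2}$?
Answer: $99$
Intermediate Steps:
$j = 9$
$j 2 + 81 = 9 \cdot 2 + 81 = 18 + 81 = 99$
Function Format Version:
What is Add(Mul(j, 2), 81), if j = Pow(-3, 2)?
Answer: 99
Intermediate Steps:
j = 9
Add(Mul(j, 2), 81) = Add(Mul(9, 2), 81) = Add(18, 81) = 99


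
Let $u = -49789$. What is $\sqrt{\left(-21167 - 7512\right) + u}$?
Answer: $2 i \sqrt{19617} \approx 280.12 i$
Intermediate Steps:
$\sqrt{\left(-21167 - 7512\right) + u} = \sqrt{\left(-21167 - 7512\right) - 49789} = \sqrt{-28679 - 49789} = \sqrt{-78468} = 2 i \sqrt{19617}$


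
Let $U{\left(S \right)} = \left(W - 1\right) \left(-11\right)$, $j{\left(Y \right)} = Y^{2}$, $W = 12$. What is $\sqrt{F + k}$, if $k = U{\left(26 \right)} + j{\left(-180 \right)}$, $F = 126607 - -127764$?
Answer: $105 \sqrt{26} \approx 535.4$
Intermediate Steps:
$U{\left(S \right)} = -121$ ($U{\left(S \right)} = \left(12 - 1\right) \left(-11\right) = 11 \left(-11\right) = -121$)
$F = 254371$ ($F = 126607 + 127764 = 254371$)
$k = 32279$ ($k = -121 + \left(-180\right)^{2} = -121 + 32400 = 32279$)
$\sqrt{F + k} = \sqrt{254371 + 32279} = \sqrt{286650} = 105 \sqrt{26}$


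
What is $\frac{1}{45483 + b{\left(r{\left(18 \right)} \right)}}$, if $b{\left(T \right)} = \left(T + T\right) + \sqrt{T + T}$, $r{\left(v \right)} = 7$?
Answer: $\frac{45497}{2069976995} - \frac{\sqrt{14}}{2069976995} \approx 2.1978 \cdot 10^{-5}$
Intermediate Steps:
$b{\left(T \right)} = 2 T + \sqrt{2} \sqrt{T}$ ($b{\left(T \right)} = 2 T + \sqrt{2 T} = 2 T + \sqrt{2} \sqrt{T}$)
$\frac{1}{45483 + b{\left(r{\left(18 \right)} \right)}} = \frac{1}{45483 + \left(2 \cdot 7 + \sqrt{2} \sqrt{7}\right)} = \frac{1}{45483 + \left(14 + \sqrt{14}\right)} = \frac{1}{45497 + \sqrt{14}}$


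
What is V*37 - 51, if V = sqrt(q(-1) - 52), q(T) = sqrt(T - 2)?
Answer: -51 + 37*sqrt(-52 + I*sqrt(3)) ≈ -46.557 + 266.85*I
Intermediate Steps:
q(T) = sqrt(-2 + T)
V = sqrt(-52 + I*sqrt(3)) (V = sqrt(sqrt(-2 - 1) - 52) = sqrt(sqrt(-3) - 52) = sqrt(I*sqrt(3) - 52) = sqrt(-52 + I*sqrt(3)) ≈ 0.1201 + 7.2121*I)
V*37 - 51 = sqrt(-52 + I*sqrt(3))*37 - 51 = 37*sqrt(-52 + I*sqrt(3)) - 51 = -51 + 37*sqrt(-52 + I*sqrt(3))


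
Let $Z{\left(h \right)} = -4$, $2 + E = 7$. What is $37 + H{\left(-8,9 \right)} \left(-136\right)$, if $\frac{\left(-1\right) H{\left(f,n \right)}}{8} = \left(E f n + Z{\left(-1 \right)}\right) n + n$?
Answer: $-3554459$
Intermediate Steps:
$E = 5$ ($E = -2 + 7 = 5$)
$H{\left(f,n \right)} = - 8 n - 8 n \left(-4 + 5 f n\right)$ ($H{\left(f,n \right)} = - 8 \left(\left(5 f n - 4\right) n + n\right) = - 8 \left(\left(-4 + 5 f n\right) n + n\right) = - 8 \left(n \left(-4 + 5 f n\right) + n\right) = - 8 \left(n + n \left(-4 + 5 f n\right)\right) = - 8 n - 8 n \left(-4 + 5 f n\right)$)
$37 + H{\left(-8,9 \right)} \left(-136\right) = 37 + 8 \cdot 9 \left(3 - \left(-40\right) 9\right) \left(-136\right) = 37 + 8 \cdot 9 \left(3 + 360\right) \left(-136\right) = 37 + 8 \cdot 9 \cdot 363 \left(-136\right) = 37 + 26136 \left(-136\right) = 37 - 3554496 = -3554459$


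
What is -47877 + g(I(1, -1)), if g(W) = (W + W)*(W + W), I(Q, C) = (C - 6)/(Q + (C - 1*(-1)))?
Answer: -47681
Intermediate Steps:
I(Q, C) = (-6 + C)/(1 + C + Q) (I(Q, C) = (-6 + C)/(Q + (C + 1)) = (-6 + C)/(Q + (1 + C)) = (-6 + C)/(1 + C + Q))
g(W) = 4*W² (g(W) = (2*W)*(2*W) = 4*W²)
-47877 + g(I(1, -1)) = -47877 + 4*((-6 - 1)/(1 - 1 + 1))² = -47877 + 4*(-7/1)² = -47877 + 4*(1*(-7))² = -47877 + 4*(-7)² = -47877 + 4*49 = -47877 + 196 = -47681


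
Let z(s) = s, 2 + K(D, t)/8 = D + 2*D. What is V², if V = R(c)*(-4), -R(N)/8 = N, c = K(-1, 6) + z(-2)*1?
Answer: 1806336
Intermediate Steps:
K(D, t) = -16 + 24*D (K(D, t) = -16 + 8*(D + 2*D) = -16 + 8*(3*D) = -16 + 24*D)
c = -42 (c = (-16 + 24*(-1)) - 2*1 = (-16 - 24) - 2 = -40 - 2 = -42)
R(N) = -8*N
V = -1344 (V = -8*(-42)*(-4) = 336*(-4) = -1344)
V² = (-1344)² = 1806336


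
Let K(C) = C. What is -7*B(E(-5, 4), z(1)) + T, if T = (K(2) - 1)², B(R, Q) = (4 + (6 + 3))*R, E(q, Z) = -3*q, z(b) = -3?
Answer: -1364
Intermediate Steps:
B(R, Q) = 13*R (B(R, Q) = (4 + 9)*R = 13*R)
T = 1 (T = (2 - 1)² = 1² = 1)
-7*B(E(-5, 4), z(1)) + T = -91*(-3*(-5)) + 1 = -91*15 + 1 = -7*195 + 1 = -1365 + 1 = -1364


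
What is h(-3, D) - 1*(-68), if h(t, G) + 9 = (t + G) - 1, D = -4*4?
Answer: 39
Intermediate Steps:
D = -16
h(t, G) = -10 + G + t (h(t, G) = -9 + ((t + G) - 1) = -9 + ((G + t) - 1) = -9 + (-1 + G + t) = -10 + G + t)
h(-3, D) - 1*(-68) = (-10 - 16 - 3) - 1*(-68) = -29 + 68 = 39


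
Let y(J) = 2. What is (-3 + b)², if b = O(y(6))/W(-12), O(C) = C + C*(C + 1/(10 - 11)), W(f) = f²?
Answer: 11449/1296 ≈ 8.8341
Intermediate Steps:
O(C) = C + C*(-1 + C) (O(C) = C + C*(C + 1/(-1)) = C + C*(C - 1) = C + C*(-1 + C))
b = 1/36 (b = 2²/((-12)²) = 4/144 = 4*(1/144) = 1/36 ≈ 0.027778)
(-3 + b)² = (-3 + 1/36)² = (-107/36)² = 11449/1296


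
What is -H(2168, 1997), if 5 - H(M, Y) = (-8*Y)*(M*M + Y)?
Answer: -75122682701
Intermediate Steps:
H(M, Y) = 5 + 8*Y*(Y + M**2) (H(M, Y) = 5 - (-8*Y)*(M*M + Y) = 5 - (-8*Y)*(M**2 + Y) = 5 - (-8*Y)*(Y + M**2) = 5 - (-8)*Y*(Y + M**2) = 5 + 8*Y*(Y + M**2))
-H(2168, 1997) = -(5 + 8*1997**2 + 8*1997*2168**2) = -(5 + 8*3988009 + 8*1997*4700224) = -(5 + 31904072 + 75090778624) = -1*75122682701 = -75122682701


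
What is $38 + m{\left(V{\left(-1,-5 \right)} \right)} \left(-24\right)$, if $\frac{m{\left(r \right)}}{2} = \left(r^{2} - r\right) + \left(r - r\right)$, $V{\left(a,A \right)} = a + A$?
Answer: $-1978$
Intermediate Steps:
$V{\left(a,A \right)} = A + a$
$m{\left(r \right)} = - 2 r + 2 r^{2}$ ($m{\left(r \right)} = 2 \left(\left(r^{2} - r\right) + \left(r - r\right)\right) = 2 \left(\left(r^{2} - r\right) + 0\right) = 2 \left(r^{2} - r\right) = - 2 r + 2 r^{2}$)
$38 + m{\left(V{\left(-1,-5 \right)} \right)} \left(-24\right) = 38 + 2 \left(-5 - 1\right) \left(-1 - 6\right) \left(-24\right) = 38 + 2 \left(-6\right) \left(-1 - 6\right) \left(-24\right) = 38 + 2 \left(-6\right) \left(-7\right) \left(-24\right) = 38 + 84 \left(-24\right) = 38 - 2016 = -1978$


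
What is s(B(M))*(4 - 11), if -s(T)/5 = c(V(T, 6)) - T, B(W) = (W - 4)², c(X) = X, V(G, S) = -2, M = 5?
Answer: -105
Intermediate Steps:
B(W) = (-4 + W)²
s(T) = 10 + 5*T (s(T) = -5*(-2 - T) = 10 + 5*T)
s(B(M))*(4 - 11) = (10 + 5*(-4 + 5)²)*(4 - 11) = (10 + 5*1²)*(-7) = (10 + 5*1)*(-7) = (10 + 5)*(-7) = 15*(-7) = -105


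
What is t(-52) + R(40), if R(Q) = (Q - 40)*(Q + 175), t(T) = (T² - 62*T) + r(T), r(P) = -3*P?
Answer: 6084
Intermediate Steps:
t(T) = T² - 65*T (t(T) = (T² - 62*T) - 3*T = T² - 65*T)
R(Q) = (-40 + Q)*(175 + Q)
t(-52) + R(40) = -52*(-65 - 52) + (-7000 + 40² + 135*40) = -52*(-117) + (-7000 + 1600 + 5400) = 6084 + 0 = 6084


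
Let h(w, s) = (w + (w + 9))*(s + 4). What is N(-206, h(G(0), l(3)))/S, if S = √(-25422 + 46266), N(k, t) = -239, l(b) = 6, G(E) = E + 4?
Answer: -239*√579/3474 ≈ -1.6554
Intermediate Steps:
G(E) = 4 + E
h(w, s) = (4 + s)*(9 + 2*w) (h(w, s) = (w + (9 + w))*(4 + s) = (9 + 2*w)*(4 + s) = (4 + s)*(9 + 2*w))
S = 6*√579 (S = √20844 = 6*√579 ≈ 144.37)
N(-206, h(G(0), l(3)))/S = -239*√579/3474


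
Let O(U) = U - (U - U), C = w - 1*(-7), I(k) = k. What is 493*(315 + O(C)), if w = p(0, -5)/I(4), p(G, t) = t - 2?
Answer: 631533/4 ≈ 1.5788e+5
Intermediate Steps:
p(G, t) = -2 + t
w = -7/4 (w = (-2 - 5)/4 = -7*¼ = -7/4 ≈ -1.7500)
C = 21/4 (C = -7/4 - 1*(-7) = -7/4 + 7 = 21/4 ≈ 5.2500)
O(U) = U (O(U) = U - 1*0 = U + 0 = U)
493*(315 + O(C)) = 493*(315 + 21/4) = 493*(1281/4) = 631533/4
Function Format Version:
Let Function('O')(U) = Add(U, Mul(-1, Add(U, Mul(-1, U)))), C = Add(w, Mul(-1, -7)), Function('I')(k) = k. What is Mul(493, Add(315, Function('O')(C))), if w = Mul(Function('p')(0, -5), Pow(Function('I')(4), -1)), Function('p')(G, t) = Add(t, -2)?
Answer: Rational(631533, 4) ≈ 1.5788e+5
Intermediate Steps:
Function('p')(G, t) = Add(-2, t)
w = Rational(-7, 4) (w = Mul(Add(-2, -5), Pow(4, -1)) = Mul(-7, Rational(1, 4)) = Rational(-7, 4) ≈ -1.7500)
C = Rational(21, 4) (C = Add(Rational(-7, 4), Mul(-1, -7)) = Add(Rational(-7, 4), 7) = Rational(21, 4) ≈ 5.2500)
Function('O')(U) = U (Function('O')(U) = Add(U, Mul(-1, 0)) = Add(U, 0) = U)
Mul(493, Add(315, Function('O')(C))) = Mul(493, Add(315, Rational(21, 4))) = Mul(493, Rational(1281, 4)) = Rational(631533, 4)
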